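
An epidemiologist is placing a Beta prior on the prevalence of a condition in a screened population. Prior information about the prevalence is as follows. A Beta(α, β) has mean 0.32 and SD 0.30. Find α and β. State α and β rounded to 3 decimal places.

Variance = 0.30² = 0.0900. The moment-matching identity α+β = μ(1−μ)/Var − 1 gives
α+β = 0.2176/0.0900 − 1 = 1.4178, so α = μ·1.4178 = 0.454 and β = (1−μ)·1.4178 = 0.964.

α = 0.454, β = 0.964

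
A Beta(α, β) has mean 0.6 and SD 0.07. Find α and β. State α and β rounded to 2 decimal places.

σ² = 0.07² = 0.0049.
With s = α+β, Var = μ(1−μ)/(s+1), so s+1 = (0.6×0.4)/0.0049 = 48.9796 and s = 47.9796.
α = μs = 28.79, β = (1−μ)s = 19.19.

α = 28.79, β = 19.19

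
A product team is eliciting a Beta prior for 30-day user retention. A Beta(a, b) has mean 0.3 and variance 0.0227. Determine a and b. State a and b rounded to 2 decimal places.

a = 2.48, b = 5.78

Write ν = a+b; then a = μν and Var = μ(1−μ)/(ν+1).
ν = μ(1−μ)/Var − 1 = 0.21/0.0227 − 1 = 8.2511.
a = 0.3·8.2511 = 2.48, b = 0.7·8.2511 = 5.78.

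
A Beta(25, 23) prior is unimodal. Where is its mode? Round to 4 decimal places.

0.5217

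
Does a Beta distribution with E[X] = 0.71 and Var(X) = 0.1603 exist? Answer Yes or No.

Yes

A Beta with mean μ has variance μ(1−μ)/(α+β+1) < μ(1−μ).
Here μ(1−μ) = 0.71×0.29 = 0.2059, and 0.1603 < 0.2059.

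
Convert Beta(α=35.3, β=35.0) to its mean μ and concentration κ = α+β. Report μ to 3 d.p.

κ = α+β = 35.3+35.0 = 70.3; μ = α/κ = 35.3/70.3 = 0.502.

μ = 0.502, κ = 70.3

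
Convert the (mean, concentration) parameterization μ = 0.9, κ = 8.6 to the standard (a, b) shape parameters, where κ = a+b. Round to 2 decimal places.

a = 7.74, b = 0.86

Split κ in proportion μ : (1−μ): a = 0.9·8.6 = 7.74, b = 8.6 − 7.74 = 0.86.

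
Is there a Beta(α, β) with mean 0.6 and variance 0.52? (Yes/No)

For any Beta, Var(X) < E[X]·(1−E[X]).
Here μ(1−μ) = 0.6×0.4 = 0.24, and 0.52 ≥ 0.24.

No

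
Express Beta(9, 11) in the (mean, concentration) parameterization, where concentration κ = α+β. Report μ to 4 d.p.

κ = α+β = 9+11 = 20; μ = α/κ = 9/20 = 0.4500.

μ = 0.4500, κ = 20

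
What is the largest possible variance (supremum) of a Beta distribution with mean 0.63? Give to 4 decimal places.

Var = μ(1−μ)/(α+β+1), which approaches μ(1−μ) as α+β → 0.
So the supremum is μ(1−μ) = 0.63×0.37 = 0.2331.

0.2331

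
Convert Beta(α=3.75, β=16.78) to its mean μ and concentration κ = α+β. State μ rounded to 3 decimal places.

μ = 0.183, κ = 20.53

κ = α+β = 3.75+16.78 = 20.53; μ = α/κ = 3.75/20.53 = 0.183.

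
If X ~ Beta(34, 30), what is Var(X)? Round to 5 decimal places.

0.00383

Var = αβ/[(α+β)²(α+β+1)] = (34×30)/(64²×65) = 1020/266240 = 0.00383.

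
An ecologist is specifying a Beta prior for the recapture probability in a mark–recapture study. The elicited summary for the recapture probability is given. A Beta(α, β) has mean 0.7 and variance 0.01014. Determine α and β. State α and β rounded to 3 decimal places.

α = 13.797, β = 5.913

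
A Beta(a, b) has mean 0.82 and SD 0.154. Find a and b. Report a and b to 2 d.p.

a = 4.28, b = 0.94

σ² = 0.154² = 0.023716.
With s = a+b, Var = μ(1−μ)/(s+1), so s+1 = (0.82×0.18)/0.023716 = 6.2236 and s = 5.2236.
a = μs = 4.28, b = (1−μ)s = 0.94.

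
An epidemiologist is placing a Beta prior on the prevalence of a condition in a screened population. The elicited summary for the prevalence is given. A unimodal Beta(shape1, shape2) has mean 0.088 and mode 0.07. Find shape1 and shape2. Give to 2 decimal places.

With s = shape1+shape2: μ = shape1/s and mode = (shape1−1)/(s−2). Eliminating shape1 = μs,
μs − 1 = m(s−2) ⇒ s(μ−m) = 1−2m ⇒ s = 0.86/0.018 = 47.7778.
So shape1 = μs = 4.20, shape2 = (1−μ)s = 43.57.

shape1 = 4.20, shape2 = 43.57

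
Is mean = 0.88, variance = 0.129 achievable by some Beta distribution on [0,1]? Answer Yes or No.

No

The Beta variance bound is σ² < μ(1−μ).
Here μ(1−μ) = 0.88×0.12 = 0.1056, and 0.129 ≥ 0.1056.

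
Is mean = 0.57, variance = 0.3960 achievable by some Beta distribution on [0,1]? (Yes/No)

No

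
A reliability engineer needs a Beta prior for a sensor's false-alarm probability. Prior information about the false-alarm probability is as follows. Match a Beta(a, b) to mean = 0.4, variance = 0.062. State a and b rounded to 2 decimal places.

a = 1.15, b = 1.72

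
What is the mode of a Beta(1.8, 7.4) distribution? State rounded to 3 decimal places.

0.111

With α,β > 1, mode = (α−1)/(α+β−2) = 0.8/7.2 = 0.111.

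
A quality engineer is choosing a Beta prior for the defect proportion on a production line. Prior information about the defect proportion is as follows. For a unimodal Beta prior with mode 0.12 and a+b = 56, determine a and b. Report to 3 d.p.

Mode = (a−1)/(κ−2) with κ = a+b, so a−1 = 0.12·54 = 6.480.
a = 7.480; b = κ − a = 48.520.

a = 7.480, b = 48.520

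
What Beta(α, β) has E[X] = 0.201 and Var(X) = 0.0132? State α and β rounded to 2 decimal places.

By moment matching, α+β = μ(1−μ)/σ² − 1 = (0.201·0.799)/0.0132 − 1 = 12.1666 − 1 = 11.1666.
Since α/(α+β) = μ, α = 0.201·11.1666 = 2.24 and β = 0.799·11.1666 = 8.92.

α = 2.24, β = 8.92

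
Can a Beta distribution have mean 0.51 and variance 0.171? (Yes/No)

Yes

For any Beta, Var(X) < E[X]·(1−E[X]).
Here μ(1−μ) = 0.51×0.49 = 0.2499, and 0.171 < 0.2499.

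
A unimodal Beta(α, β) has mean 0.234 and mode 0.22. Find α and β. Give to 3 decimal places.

α = 9.360, β = 30.640

Let s = α+β. Mean gives α = μs = 0.234s; mode gives (α−1)/(s−2) = 0.22.
Substituting: 0.234s − 1 = 0.22(s−2) = 0.22s − 0.44, so 0.014s = 0.56 and s = 40.0000.
Then α = 0.234×40.0000 = 9.360 and β = s−α = 30.640.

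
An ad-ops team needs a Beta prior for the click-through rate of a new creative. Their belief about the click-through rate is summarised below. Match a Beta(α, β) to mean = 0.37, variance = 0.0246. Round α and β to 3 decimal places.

α = 3.136, β = 5.340

Write ν = α+β; then α = μν and Var = μ(1−μ)/(ν+1).
ν = μ(1−μ)/Var − 1 = 0.2331/0.0246 − 1 = 8.4756.
α = 0.37·8.4756 = 3.136, β = 0.63·8.4756 = 5.340.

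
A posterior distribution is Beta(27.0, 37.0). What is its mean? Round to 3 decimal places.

The Beta mean is α/(α+β) = 27.0/(27.0+37.0) = 0.422.

0.422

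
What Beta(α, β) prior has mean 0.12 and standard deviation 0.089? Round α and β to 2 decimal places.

Variance = 0.089² = 0.007921. The moment-matching identity α+β = μ(1−μ)/Var − 1 gives
α+β = 0.1056/0.007921 − 1 = 12.3317, so α = μ·12.3317 = 1.48 and β = (1−μ)·12.3317 = 10.85.

α = 1.48, β = 10.85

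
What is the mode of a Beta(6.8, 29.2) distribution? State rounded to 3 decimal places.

The density x^(α−1)(1−x)^(β−1) is maximised at (α−1)/(α+β−2) = 5.8/34.0 = 0.171.

0.171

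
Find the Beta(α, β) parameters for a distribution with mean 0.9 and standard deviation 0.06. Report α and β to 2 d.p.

α = 21.60, β = 2.40

Variance = 0.06² = 0.0036. The moment-matching identity α+β = μ(1−μ)/Var − 1 gives
α+β = 0.09/0.0036 − 1 = 24.0000, so α = μ·24.0000 = 21.60 and β = (1−μ)·24.0000 = 2.40.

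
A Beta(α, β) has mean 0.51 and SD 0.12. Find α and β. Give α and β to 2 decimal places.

α = 8.34, β = 8.01

First σ² = 0.0144. Setting α = μn, β = (1−μ)n with n = α+β,
μ(1−μ)/(n+1) = 0.0144 ⇒ n+1 = 0.2499/0.0144 = 17.3542 ⇒ n = 16.3542.
Hence α = 0.51×16.3542 = 8.34, β = 0.49×16.3542 = 8.01.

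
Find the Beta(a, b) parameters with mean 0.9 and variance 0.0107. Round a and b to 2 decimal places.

a = 6.67, b = 0.74

By moment matching, a+b = μ(1−μ)/σ² − 1 = (0.9·0.1)/0.0107 − 1 = 8.4112 − 1 = 7.4112.
Since a/(a+b) = μ, a = 0.9·7.4112 = 6.67 and b = 0.1·7.4112 = 0.74.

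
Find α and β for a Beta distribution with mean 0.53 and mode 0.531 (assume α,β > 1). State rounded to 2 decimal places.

α = 32.86, β = 29.14

Let s = α+β. Mean gives α = μs = 0.53s; mode gives (α−1)/(s−2) = 0.531.
Substituting: 0.53s − 1 = 0.531(s−2) = 0.531s − 1.062, so -0.001s = -0.062 and s = 62.0000.
Then α = 0.53×62.0000 = 32.86 and β = s−α = 29.14.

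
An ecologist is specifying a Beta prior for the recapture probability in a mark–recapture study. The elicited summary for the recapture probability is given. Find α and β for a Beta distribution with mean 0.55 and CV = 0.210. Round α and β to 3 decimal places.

α = 9.654, β = 7.899

Var = (CV·μ)² = (0.210×0.55)² = 0.013340.
α+β = μ(1−μ)/Var − 1 = 0.2475/0.013340 − 1 = 17.5529.
Thus α = 0.55·17.5529 = 9.654 and β = 0.45·17.5529 = 7.899.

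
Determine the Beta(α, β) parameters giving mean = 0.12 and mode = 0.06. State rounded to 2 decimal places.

α = 1.76, β = 12.91

Let s = α+β. Mean gives α = μs = 0.12s; mode gives (α−1)/(s−2) = 0.06.
Substituting: 0.12s − 1 = 0.06(s−2) = 0.06s − 0.12, so 0.06s = 0.88 and s = 14.6667.
Then α = 0.12×14.6667 = 1.76 and β = s−α = 12.91.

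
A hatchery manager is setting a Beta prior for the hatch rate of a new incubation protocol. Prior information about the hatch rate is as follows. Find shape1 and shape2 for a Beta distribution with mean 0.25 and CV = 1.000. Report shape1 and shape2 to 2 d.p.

shape1 = 0.50, shape2 = 1.50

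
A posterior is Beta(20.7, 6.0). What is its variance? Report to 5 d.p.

Var = αβ/[(α+β)²(α+β+1)] = (20.7×6.0)/(26.7²×27.7) = 124.20/19747.053 = 0.00629.

0.00629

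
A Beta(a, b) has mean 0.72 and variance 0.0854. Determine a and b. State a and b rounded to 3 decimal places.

a = 0.980, b = 0.381

Write ν = a+b; then a = μν and Var = μ(1−μ)/(ν+1).
ν = μ(1−μ)/Var − 1 = 0.2016/0.0854 − 1 = 1.3607.
a = 0.72·1.3607 = 0.980, b = 0.28·1.3607 = 0.381.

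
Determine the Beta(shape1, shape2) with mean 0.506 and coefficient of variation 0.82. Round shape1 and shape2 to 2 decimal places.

shape1 = 0.23, shape2 = 0.22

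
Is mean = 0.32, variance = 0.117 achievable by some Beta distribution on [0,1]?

For any Beta, Var(X) < E[X]·(1−E[X]).
Here μ(1−μ) = 0.32×0.68 = 0.2176, and 0.117 < 0.2176.

Yes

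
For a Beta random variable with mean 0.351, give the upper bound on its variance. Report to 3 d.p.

0.228

For fixed mean μ the Beta variance is μ(1−μ)/(α+β+1), increasing as α+β decreases.
Its least upper bound (not attained) is μ(1−μ) = 0.351·0.649 = 0.228.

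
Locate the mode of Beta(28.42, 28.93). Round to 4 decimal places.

With α,β > 1, mode = (α−1)/(α+β−2) = 27.42/55.35 = 0.4954.

0.4954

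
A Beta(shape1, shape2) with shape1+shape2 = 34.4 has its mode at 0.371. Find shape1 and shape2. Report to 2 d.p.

Since the density peak of Beta(shape1,shape2) is at (shape1−1)/(shape1+shape2−2),
shape1 = 1 + 0.371(34.4−2) = 13.02 and shape2 = 34.4 − 13.02 = 21.38.

shape1 = 13.02, shape2 = 21.38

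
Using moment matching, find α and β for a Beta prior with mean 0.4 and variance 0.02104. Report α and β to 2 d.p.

α = 4.16, β = 6.24

Let s = α+β. The Beta variance is μ(1−μ)/(s+1).
So s+1 = μ(1−μ)/σ² = (0.4×0.6)/0.02104 = 0.24/0.02104 = 11.4068, giving s = 10.4068.
Then α = μs = 0.4×10.4068 = 4.16 and β = (1−μ)s = 0.6×10.4068 = 6.24.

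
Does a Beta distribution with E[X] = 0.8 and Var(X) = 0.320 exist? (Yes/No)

No

For any Beta, Var(X) < E[X]·(1−E[X]).
Here μ(1−μ) = 0.8×0.2 = 0.16, and 0.320 ≥ 0.16.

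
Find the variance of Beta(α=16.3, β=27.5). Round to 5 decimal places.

0.00522

Var = αβ/[(α+β)²(α+β+1)] = (16.3×27.5)/(43.8²×44.8) = 448.25/85946.112 = 0.00522.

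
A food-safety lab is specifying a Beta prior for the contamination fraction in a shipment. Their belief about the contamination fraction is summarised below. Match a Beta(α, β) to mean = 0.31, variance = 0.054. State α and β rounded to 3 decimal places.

α = 0.918, β = 2.043

Let s = α+β. The Beta variance is μ(1−μ)/(s+1).
So s+1 = μ(1−μ)/σ² = (0.31×0.69)/0.054 = 0.2139/0.054 = 3.9611, giving s = 2.9611.
Then α = μs = 0.31×2.9611 = 0.918 and β = (1−μ)s = 0.69×2.9611 = 2.043.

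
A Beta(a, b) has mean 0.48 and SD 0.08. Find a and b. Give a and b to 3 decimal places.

First σ² = 0.0064. Setting a = μn, b = (1−μ)n with n = a+b,
μ(1−μ)/(n+1) = 0.0064 ⇒ n+1 = 0.2496/0.0064 = 39.0000 ⇒ n = 38.0000.
Hence a = 0.48×38.0000 = 18.240, b = 0.52×38.0000 = 19.760.

a = 18.240, b = 19.760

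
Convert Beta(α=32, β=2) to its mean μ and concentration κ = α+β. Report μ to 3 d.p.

κ = α+β = 32+2 = 34; μ = α/κ = 32/34 = 0.941.

μ = 0.941, κ = 34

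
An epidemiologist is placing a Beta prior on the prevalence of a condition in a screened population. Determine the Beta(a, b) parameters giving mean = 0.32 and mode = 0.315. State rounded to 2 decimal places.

a = 23.68, b = 50.32

Let s = a+b. Mean gives a = μs = 0.32s; mode gives (a−1)/(s−2) = 0.315.
Substituting: 0.32s − 1 = 0.315(s−2) = 0.315s − 0.630, so 0.005s = 0.370 and s = 74.0000.
Then a = 0.32×74.0000 = 23.68 and b = s−a = 50.32.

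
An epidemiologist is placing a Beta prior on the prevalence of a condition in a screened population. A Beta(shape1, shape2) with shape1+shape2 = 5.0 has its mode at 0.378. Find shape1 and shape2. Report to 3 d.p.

Since the density peak of Beta(shape1,shape2) is at (shape1−1)/(shape1+shape2−2),
shape1 = 1 + 0.378(5.0−2) = 2.134 and shape2 = 5.0 − 2.134 = 2.866.

shape1 = 2.134, shape2 = 2.866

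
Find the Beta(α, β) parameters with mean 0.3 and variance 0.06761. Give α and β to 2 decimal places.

α = 0.63, β = 1.47

By moment matching, α+β = μ(1−μ)/σ² − 1 = (0.3·0.7)/0.06761 − 1 = 3.1060 − 1 = 2.1060.
Since α/(α+β) = μ, α = 0.3·2.1060 = 0.63 and β = 0.7·2.1060 = 1.47.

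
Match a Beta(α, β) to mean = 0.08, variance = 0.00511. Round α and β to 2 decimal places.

α = 1.07, β = 12.33

Let s = α+β. The Beta variance is μ(1−μ)/(s+1).
So s+1 = μ(1−μ)/σ² = (0.08×0.92)/0.00511 = 0.0736/0.00511 = 14.4031, giving s = 13.4031.
Then α = μs = 0.08×13.4031 = 1.07 and β = (1−μ)s = 0.92×13.4031 = 12.33.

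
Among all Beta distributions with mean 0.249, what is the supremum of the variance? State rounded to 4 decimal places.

For fixed mean μ the Beta variance is μ(1−μ)/(α+β+1), increasing as α+β decreases.
Its least upper bound (not attained) is μ(1−μ) = 0.249·0.751 = 0.1870.

0.1870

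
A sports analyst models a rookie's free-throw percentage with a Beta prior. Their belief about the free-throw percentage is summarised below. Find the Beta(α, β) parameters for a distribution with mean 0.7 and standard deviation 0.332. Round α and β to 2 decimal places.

σ² = 0.332² = 0.110224.
With s = α+β, Var = μ(1−μ)/(s+1), so s+1 = (0.7×0.3)/0.110224 = 1.9052 and s = 0.9052.
α = μs = 0.63, β = (1−μ)s = 0.27.

α = 0.63, β = 0.27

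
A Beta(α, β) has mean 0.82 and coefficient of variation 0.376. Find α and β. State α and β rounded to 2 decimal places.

α = 0.45, β = 0.10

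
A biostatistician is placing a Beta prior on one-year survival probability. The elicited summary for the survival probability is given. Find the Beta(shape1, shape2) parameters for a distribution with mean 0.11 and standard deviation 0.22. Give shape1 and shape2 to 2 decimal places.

σ² = 0.22² = 0.0484.
With s = shape1+shape2, Var = μ(1−μ)/(s+1), so s+1 = (0.11×0.89)/0.0484 = 2.0227 and s = 1.0227.
shape1 = μs = 0.11, shape2 = (1−μ)s = 0.91.

shape1 = 0.11, shape2 = 0.91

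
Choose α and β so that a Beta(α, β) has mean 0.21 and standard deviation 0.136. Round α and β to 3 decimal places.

σ² = 0.136² = 0.018496.
With s = α+β, Var = μ(1−μ)/(s+1), so s+1 = (0.21×0.79)/0.018496 = 8.9695 and s = 7.9695.
α = μs = 1.674, β = (1−μ)s = 6.296.

α = 1.674, β = 6.296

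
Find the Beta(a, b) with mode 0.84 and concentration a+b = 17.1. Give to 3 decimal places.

Mode = (a−1)/(κ−2) with κ = a+b, so a−1 = 0.84·15.1 = 12.684.
a = 13.684; b = κ − a = 3.416.

a = 13.684, b = 3.416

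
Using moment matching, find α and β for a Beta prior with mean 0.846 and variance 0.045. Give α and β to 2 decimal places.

By moment matching, α+β = μ(1−μ)/σ² − 1 = (0.846·0.154)/0.045 − 1 = 2.8952 − 1 = 1.8952.
Since α/(α+β) = μ, α = 0.846·1.8952 = 1.60 and β = 0.154·1.8952 = 0.29.

α = 1.60, β = 0.29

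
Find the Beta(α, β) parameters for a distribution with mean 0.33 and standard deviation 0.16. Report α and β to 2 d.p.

α = 2.52, β = 5.12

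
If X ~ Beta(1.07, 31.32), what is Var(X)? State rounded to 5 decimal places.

0.00096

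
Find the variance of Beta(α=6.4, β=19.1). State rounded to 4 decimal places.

0.0071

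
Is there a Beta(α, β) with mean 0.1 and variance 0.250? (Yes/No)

For any Beta, Var(X) < E[X]·(1−E[X]).
Here μ(1−μ) = 0.1×0.9 = 0.09, and 0.250 ≥ 0.09.

No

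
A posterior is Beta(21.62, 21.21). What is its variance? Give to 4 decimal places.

0.0057

Var = αβ/[(α+β)²(α+β+1)] = (21.62×21.21)/(42.83²×43.83) = 458.5602/80402.142087 = 0.0057.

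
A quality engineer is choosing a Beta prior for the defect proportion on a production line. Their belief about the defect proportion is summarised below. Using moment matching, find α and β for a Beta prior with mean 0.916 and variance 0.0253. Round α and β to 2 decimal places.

Let s = α+β. The Beta variance is μ(1−μ)/(s+1).
So s+1 = μ(1−μ)/σ² = (0.916×0.084)/0.0253 = 0.076944/0.0253 = 3.0413, giving s = 2.0413.
Then α = μs = 0.916×2.0413 = 1.87 and β = (1−μ)s = 0.084×2.0413 = 0.17.

α = 1.87, β = 0.17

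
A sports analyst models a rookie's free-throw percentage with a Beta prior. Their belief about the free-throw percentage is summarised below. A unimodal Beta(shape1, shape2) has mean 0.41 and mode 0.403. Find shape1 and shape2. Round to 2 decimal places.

Let s = shape1+shape2. Mean gives shape1 = μs = 0.41s; mode gives (shape1−1)/(s−2) = 0.403.
Substituting: 0.41s − 1 = 0.403(s−2) = 0.403s − 0.806, so 0.007s = 0.194 and s = 27.7143.
Then shape1 = 0.41×27.7143 = 11.36 and shape2 = s−shape1 = 16.35.

shape1 = 11.36, shape2 = 16.35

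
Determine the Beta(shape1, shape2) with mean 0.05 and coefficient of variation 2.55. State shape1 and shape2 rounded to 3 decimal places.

shape1 = 0.096, shape2 = 1.826

σ = CV·μ = 2.55×0.05 = 0.12750, so σ² = 0.016256.
s+1 = μ(1−μ)/σ² = 0.0475/0.016256 = 2.9220, so s = shape1+shape2 = 1.9220.
shape1 = μs = 0.096, shape2 = (1−μ)s = 1.826.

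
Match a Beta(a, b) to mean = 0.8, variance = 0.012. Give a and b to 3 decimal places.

a = 9.867, b = 2.467

Let s = a+b. The Beta variance is μ(1−μ)/(s+1).
So s+1 = μ(1−μ)/σ² = (0.8×0.2)/0.012 = 0.16/0.012 = 13.3333, giving s = 12.3333.
Then a = μs = 0.8×12.3333 = 9.867 and b = (1−μ)s = 0.2×12.3333 = 2.467.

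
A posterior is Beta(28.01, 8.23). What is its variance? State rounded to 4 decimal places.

α+β = 36.24 and αβ = 230.5223, so Var = αβ/[(α+β)²(α+β+1)] = 230.5223/48908.692224 = 0.0047.

0.0047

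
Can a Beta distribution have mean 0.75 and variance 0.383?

No

For any Beta, Var(X) < E[X]·(1−E[X]).
Here μ(1−μ) = 0.75×0.25 = 0.1875, and 0.383 ≥ 0.1875.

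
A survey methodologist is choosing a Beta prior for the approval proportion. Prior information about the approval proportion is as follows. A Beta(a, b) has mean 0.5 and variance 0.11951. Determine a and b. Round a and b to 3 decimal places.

a = 0.546, b = 0.546

Write ν = a+b; then a = μν and Var = μ(1−μ)/(ν+1).
ν = μ(1−μ)/Var − 1 = 0.25/0.11951 − 1 = 1.0919.
a = 0.5·1.0919 = 0.546, b = 0.5·1.0919 = 0.546.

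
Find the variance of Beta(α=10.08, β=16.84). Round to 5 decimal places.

Var = αβ/[(α+β)²(α+β+1)] = (10.08×16.84)/(26.92²×27.92) = 169.7472/20233.244288 = 0.00839.

0.00839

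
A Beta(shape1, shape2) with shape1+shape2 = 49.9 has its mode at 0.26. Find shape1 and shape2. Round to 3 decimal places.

Mode = (shape1−1)/(κ−2) with κ = shape1+shape2, so shape1−1 = 0.26·47.9 = 12.454.
shape1 = 13.454; shape2 = κ − shape1 = 36.446.

shape1 = 13.454, shape2 = 36.446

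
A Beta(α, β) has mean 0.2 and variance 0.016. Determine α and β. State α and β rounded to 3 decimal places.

Let s = α+β. The Beta variance is μ(1−μ)/(s+1).
So s+1 = μ(1−μ)/σ² = (0.2×0.8)/0.016 = 0.16/0.016 = 10.0000, giving s = 9.0000.
Then α = μs = 0.2×9.0000 = 1.800 and β = (1−μ)s = 0.8×9.0000 = 7.200.

α = 1.800, β = 7.200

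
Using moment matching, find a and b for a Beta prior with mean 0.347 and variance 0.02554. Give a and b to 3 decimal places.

a = 2.732, b = 5.140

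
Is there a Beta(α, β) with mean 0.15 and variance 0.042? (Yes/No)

The Beta variance bound is σ² < μ(1−μ).
Here μ(1−μ) = 0.15×0.85 = 0.1275, and 0.042 < 0.1275.

Yes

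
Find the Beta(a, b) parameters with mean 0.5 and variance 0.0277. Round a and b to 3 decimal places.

By moment matching, a+b = μ(1−μ)/σ² − 1 = (0.5·0.5)/0.0277 − 1 = 9.0253 − 1 = 8.0253.
Since a/(a+b) = μ, a = 0.5·8.0253 = 4.013 and b = 0.5·8.0253 = 4.013.

a = 4.013, b = 4.013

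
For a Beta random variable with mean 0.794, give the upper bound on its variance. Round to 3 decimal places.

Var = μ(1−μ)/(α+β+1), which approaches μ(1−μ) as α+β → 0.
So the supremum is μ(1−μ) = 0.794×0.206 = 0.164.

0.164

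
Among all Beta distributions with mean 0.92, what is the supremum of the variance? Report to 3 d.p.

0.074

Var = μ(1−μ)/(α+β+1), which approaches μ(1−μ) as α+β → 0.
So the supremum is μ(1−μ) = 0.92×0.08 = 0.074.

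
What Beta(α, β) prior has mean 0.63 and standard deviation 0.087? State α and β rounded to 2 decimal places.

α = 18.77, β = 11.02

First σ² = 0.007569. Setting α = μn, β = (1−μ)n with n = α+β,
μ(1−μ)/(n+1) = 0.007569 ⇒ n+1 = 0.2331/0.007569 = 30.7967 ⇒ n = 29.7967.
Hence α = 0.63×29.7967 = 18.77, β = 0.37×29.7967 = 11.02.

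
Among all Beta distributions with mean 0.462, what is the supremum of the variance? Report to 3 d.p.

0.249

Var = μ(1−μ)/(α+β+1), which approaches μ(1−μ) as α+β → 0.
So the supremum is μ(1−μ) = 0.462×0.538 = 0.249.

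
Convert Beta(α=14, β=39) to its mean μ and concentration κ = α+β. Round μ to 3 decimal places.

μ = 0.264, κ = 53

κ = α+β = 14+39 = 53; μ = α/κ = 14/53 = 0.264.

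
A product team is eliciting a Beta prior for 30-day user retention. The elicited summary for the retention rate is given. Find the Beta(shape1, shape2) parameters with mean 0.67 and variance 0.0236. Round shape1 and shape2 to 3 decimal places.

Let s = shape1+shape2. The Beta variance is μ(1−μ)/(s+1).
So s+1 = μ(1−μ)/σ² = (0.67×0.33)/0.0236 = 0.2211/0.0236 = 9.3686, giving s = 8.3686.
Then shape1 = μs = 0.67×8.3686 = 5.607 and shape2 = (1−μ)s = 0.33×8.3686 = 2.762.

shape1 = 5.607, shape2 = 2.762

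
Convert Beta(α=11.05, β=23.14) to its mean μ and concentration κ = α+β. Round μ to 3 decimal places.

κ = α+β = 11.05+23.14 = 34.19; μ = α/κ = 11.05/34.19 = 0.323.

μ = 0.323, κ = 34.19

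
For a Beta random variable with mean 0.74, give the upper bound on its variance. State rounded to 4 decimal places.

0.1924

Var = μ(1−μ)/(α+β+1), which approaches μ(1−μ) as α+β → 0.
So the supremum is μ(1−μ) = 0.74×0.26 = 0.1924.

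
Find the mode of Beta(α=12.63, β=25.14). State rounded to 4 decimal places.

0.3251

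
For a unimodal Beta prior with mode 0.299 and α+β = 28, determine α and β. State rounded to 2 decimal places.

α = 8.77, β = 19.23

Since the density peak of Beta(α,β) is at (α−1)/(α+β−2),
α = 1 + 0.299(28−2) = 8.77 and β = 28 − 8.77 = 19.23.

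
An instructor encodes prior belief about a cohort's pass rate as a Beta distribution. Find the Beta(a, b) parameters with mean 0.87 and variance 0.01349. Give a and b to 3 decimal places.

a = 6.424, b = 0.960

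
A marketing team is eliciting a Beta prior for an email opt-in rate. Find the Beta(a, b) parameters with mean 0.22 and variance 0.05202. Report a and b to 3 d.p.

a = 0.506, b = 1.793

By moment matching, a+b = μ(1−μ)/σ² − 1 = (0.22·0.78)/0.05202 − 1 = 3.2987 − 1 = 2.2987.
Since a/(a+b) = μ, a = 0.22·2.2987 = 0.506 and b = 0.78·2.2987 = 1.793.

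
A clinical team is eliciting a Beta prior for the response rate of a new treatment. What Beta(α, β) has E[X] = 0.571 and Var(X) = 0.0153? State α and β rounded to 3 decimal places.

Write ν = α+β; then α = μν and Var = μ(1−μ)/(ν+1).
ν = μ(1−μ)/Var − 1 = 0.244959/0.0153 − 1 = 15.0104.
α = 0.571·15.0104 = 8.571, β = 0.429·15.0104 = 6.439.

α = 8.571, β = 6.439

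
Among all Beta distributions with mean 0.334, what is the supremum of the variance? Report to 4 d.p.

0.2224

Var = μ(1−μ)/(α+β+1), which approaches μ(1−μ) as α+β → 0.
So the supremum is μ(1−μ) = 0.334×0.666 = 0.2224.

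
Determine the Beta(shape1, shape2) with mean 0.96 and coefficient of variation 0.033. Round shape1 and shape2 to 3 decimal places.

shape1 = 35.771, shape2 = 1.490

σ = CV·μ = 0.033×0.96 = 0.03168, so σ² = 0.001004.
s+1 = μ(1−μ)/σ² = 0.0384/0.001004 = 38.2614, so s = shape1+shape2 = 37.2614.
shape1 = μs = 35.771, shape2 = (1−μ)s = 1.490.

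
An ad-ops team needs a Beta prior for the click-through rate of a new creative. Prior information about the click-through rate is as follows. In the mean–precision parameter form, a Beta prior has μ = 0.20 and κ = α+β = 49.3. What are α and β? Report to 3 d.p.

α = μκ = 0.20×49.3 = 9.860 and β = (1−μ)κ = 0.80×49.3 = 39.440.

α = 9.860, β = 39.440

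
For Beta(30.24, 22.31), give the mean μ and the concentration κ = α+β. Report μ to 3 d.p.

κ = α+β = 30.24+22.31 = 52.55; μ = α/κ = 30.24/52.55 = 0.575.

μ = 0.575, κ = 52.55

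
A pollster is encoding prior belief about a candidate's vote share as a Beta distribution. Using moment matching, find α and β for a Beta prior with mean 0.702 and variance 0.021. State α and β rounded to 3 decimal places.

By moment matching, α+β = μ(1−μ)/σ² − 1 = (0.702·0.298)/0.021 − 1 = 9.9617 − 1 = 8.9617.
Since α/(α+β) = μ, α = 0.702·8.9617 = 6.291 and β = 0.298·8.9617 = 2.671.

α = 6.291, β = 2.671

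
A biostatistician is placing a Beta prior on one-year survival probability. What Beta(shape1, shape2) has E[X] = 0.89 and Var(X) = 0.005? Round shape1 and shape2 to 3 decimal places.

Let s = shape1+shape2. The Beta variance is μ(1−μ)/(s+1).
So s+1 = μ(1−μ)/σ² = (0.89×0.11)/0.005 = 0.0979/0.005 = 19.5800, giving s = 18.5800.
Then shape1 = μs = 0.89×18.5800 = 16.536 and shape2 = (1−μ)s = 0.11×18.5800 = 2.044.

shape1 = 16.536, shape2 = 2.044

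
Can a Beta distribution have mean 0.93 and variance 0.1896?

No

The Beta variance bound is σ² < μ(1−μ).
Here μ(1−μ) = 0.93×0.07 = 0.0651, and 0.1896 ≥ 0.0651.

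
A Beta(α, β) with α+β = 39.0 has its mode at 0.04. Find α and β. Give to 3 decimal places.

α = 2.480, β = 36.520

For α,β>1 the mode is (α−1)/(α+β−2), so α = mode·(κ−2)+1 = 0.04×37.0+1 = 2.480.
And β = (1−mode)·(κ−2)+1 = 0.96×37.0+1 = 36.520.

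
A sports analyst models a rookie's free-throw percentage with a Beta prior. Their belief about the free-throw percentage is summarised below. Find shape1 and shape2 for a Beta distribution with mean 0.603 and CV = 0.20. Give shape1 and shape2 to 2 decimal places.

σ = CV·μ = 0.20×0.603 = 0.12060, so σ² = 0.014544.
s+1 = μ(1−μ)/σ² = 0.239391/0.014544 = 16.4594, so s = shape1+shape2 = 15.4594.
shape1 = μs = 9.32, shape2 = (1−μ)s = 6.14.

shape1 = 9.32, shape2 = 6.14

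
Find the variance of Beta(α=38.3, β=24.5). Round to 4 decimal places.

Var = αβ/[(α+β)²(α+β+1)] = (38.3×24.5)/(62.8²×63.8) = 938.35/251616.992 = 0.0037.

0.0037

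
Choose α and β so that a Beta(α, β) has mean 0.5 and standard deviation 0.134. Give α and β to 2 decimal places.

α = 6.46, β = 6.46

Variance = 0.134² = 0.017956. The moment-matching identity α+β = μ(1−μ)/Var − 1 gives
α+β = 0.25/0.017956 − 1 = 12.9229, so α = μ·12.9229 = 6.46 and β = (1−μ)·12.9229 = 6.46.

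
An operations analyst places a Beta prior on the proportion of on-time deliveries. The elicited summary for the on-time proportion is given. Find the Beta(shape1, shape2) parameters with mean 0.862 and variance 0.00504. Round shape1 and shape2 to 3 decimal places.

By moment matching, shape1+shape2 = μ(1−μ)/σ² − 1 = (0.862·0.138)/0.00504 − 1 = 23.6024 − 1 = 22.6024.
Since shape1/(shape1+shape2) = μ, shape1 = 0.862·22.6024 = 19.483 and shape2 = 0.138·22.6024 = 3.119.

shape1 = 19.483, shape2 = 3.119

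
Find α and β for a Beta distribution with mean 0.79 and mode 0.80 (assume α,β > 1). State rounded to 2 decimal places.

α = 47.40, β = 12.60

With s = α+β: μ = α/s and mode = (α−1)/(s−2). Eliminating α = μs,
μs − 1 = m(s−2) ⇒ s(μ−m) = 1−2m ⇒ s = -0.60/-0.01 = 60.0000.
So α = μs = 47.40, β = (1−μ)s = 12.60.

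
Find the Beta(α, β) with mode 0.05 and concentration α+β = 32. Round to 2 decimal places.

α = 2.50, β = 29.50

For α,β>1 the mode is (α−1)/(α+β−2), so α = mode·(κ−2)+1 = 0.05×30+1 = 2.50.
And β = (1−mode)·(κ−2)+1 = 0.95×30+1 = 29.50.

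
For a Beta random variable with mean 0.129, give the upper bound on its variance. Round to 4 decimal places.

0.1124

For fixed mean μ the Beta variance is μ(1−μ)/(α+β+1), increasing as α+β decreases.
Its least upper bound (not attained) is μ(1−μ) = 0.129·0.871 = 0.1124.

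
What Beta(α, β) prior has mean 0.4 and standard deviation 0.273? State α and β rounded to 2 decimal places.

α = 0.89, β = 1.33

σ² = 0.273² = 0.074529.
With s = α+β, Var = μ(1−μ)/(s+1), so s+1 = (0.4×0.6)/0.074529 = 3.2202 and s = 2.2202.
α = μs = 0.89, β = (1−μ)s = 1.33.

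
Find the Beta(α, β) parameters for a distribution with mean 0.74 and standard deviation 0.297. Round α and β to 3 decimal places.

α = 0.874, β = 0.307

σ² = 0.297² = 0.088209.
With s = α+β, Var = μ(1−μ)/(s+1), so s+1 = (0.74×0.26)/0.088209 = 2.1812 and s = 1.1812.
α = μs = 0.874, β = (1−μ)s = 0.307.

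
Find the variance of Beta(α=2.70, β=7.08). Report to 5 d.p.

Var = αβ/[(α+β)²(α+β+1)] = (2.70×7.08)/(9.78²×10.78) = 19.1160/1031.089752 = 0.01854.

0.01854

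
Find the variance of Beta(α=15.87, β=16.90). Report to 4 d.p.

α+β = 32.77 and αβ = 268.2030, so Var = αβ/[(α+β)²(α+β+1)] = 268.2030/36264.687833 = 0.0074.

0.0074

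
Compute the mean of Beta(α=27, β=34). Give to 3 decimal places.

E[X] = α/(α+β) = 27/61 = 0.443.

0.443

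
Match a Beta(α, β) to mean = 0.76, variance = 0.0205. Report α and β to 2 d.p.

α = 6.00, β = 1.90

By moment matching, α+β = μ(1−μ)/σ² − 1 = (0.76·0.24)/0.0205 − 1 = 8.8976 − 1 = 7.8976.
Since α/(α+β) = μ, α = 0.76·7.8976 = 6.00 and β = 0.24·7.8976 = 1.90.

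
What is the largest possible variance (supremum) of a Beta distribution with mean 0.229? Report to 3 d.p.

Var = μ(1−μ)/(α+β+1), which approaches μ(1−μ) as α+β → 0.
So the supremum is μ(1−μ) = 0.229×0.771 = 0.177.

0.177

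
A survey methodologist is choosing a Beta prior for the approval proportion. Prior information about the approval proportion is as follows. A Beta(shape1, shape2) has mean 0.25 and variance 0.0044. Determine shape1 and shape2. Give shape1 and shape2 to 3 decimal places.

By moment matching, shape1+shape2 = μ(1−μ)/σ² − 1 = (0.25·0.75)/0.0044 − 1 = 42.6136 − 1 = 41.6136.
Since shape1/(shape1+shape2) = μ, shape1 = 0.25·41.6136 = 10.403 and shape2 = 0.75·41.6136 = 31.210.

shape1 = 10.403, shape2 = 31.210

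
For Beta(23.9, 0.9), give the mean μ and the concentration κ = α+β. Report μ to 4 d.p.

μ = 0.9637, κ = 24.8

κ = α+β = 23.9+0.9 = 24.8; μ = α/κ = 23.9/24.8 = 0.9637.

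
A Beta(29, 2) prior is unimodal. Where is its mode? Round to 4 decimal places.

0.9655

The density x^(α−1)(1−x)^(β−1) is maximised at (α−1)/(α+β−2) = 28/29 = 0.9655.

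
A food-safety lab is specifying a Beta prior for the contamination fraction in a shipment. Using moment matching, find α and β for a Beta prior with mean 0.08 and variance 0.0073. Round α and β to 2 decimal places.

α = 0.73, β = 8.36

Write ν = α+β; then α = μν and Var = μ(1−μ)/(ν+1).
ν = μ(1−μ)/Var − 1 = 0.0736/0.0073 − 1 = 9.0822.
α = 0.08·9.0822 = 0.73, β = 0.92·9.0822 = 8.36.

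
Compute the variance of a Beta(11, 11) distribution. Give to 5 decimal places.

0.01087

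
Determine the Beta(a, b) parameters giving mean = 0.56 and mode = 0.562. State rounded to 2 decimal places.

a = 34.72, b = 27.28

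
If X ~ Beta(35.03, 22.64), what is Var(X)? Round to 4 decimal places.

μ = 35.03/57.67 = 0.607422; Var = μ(1−μ)/(α+β+1) = 0.2384606/58.67 = 0.0041.

0.0041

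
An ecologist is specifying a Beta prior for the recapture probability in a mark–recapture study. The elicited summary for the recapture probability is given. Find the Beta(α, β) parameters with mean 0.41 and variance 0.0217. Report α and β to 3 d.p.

α = 4.160, β = 5.987

By moment matching, α+β = μ(1−μ)/σ² − 1 = (0.41·0.59)/0.0217 − 1 = 11.1475 − 1 = 10.1475.
Since α/(α+β) = μ, α = 0.41·10.1475 = 4.160 and β = 0.59·10.1475 = 5.987.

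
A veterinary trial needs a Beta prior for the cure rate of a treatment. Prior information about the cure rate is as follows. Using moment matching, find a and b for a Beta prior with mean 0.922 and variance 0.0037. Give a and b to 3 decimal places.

a = 16.999, b = 1.438

By moment matching, a+b = μ(1−μ)/σ² − 1 = (0.922·0.078)/0.0037 − 1 = 19.4368 − 1 = 18.4368.
Since a/(a+b) = μ, a = 0.922·18.4368 = 16.999 and b = 0.078·18.4368 = 1.438.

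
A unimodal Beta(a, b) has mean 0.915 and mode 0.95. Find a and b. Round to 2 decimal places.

a = 23.53, b = 2.19

With s = a+b: μ = a/s and mode = (a−1)/(s−2). Eliminating a = μs,
μs − 1 = m(s−2) ⇒ s(μ−m) = 1−2m ⇒ s = -0.90/-0.035 = 25.7143.
So a = μs = 23.53, b = (1−μ)s = 2.19.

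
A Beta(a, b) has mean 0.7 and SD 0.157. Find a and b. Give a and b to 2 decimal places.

a = 5.26, b = 2.26

First σ² = 0.024649. Setting a = μn, b = (1−μ)n with n = a+b,
μ(1−μ)/(n+1) = 0.024649 ⇒ n+1 = 0.21/0.024649 = 8.5196 ⇒ n = 7.5196.
Hence a = 0.7×7.5196 = 5.26, b = 0.3×7.5196 = 2.26.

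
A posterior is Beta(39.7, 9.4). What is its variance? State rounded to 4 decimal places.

0.0031

μ = 39.7/49.1 = 0.808554; Var = μ(1−μ)/(α+β+1) = 0.1547944/50.1 = 0.0031.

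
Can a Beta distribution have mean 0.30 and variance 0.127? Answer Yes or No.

For any Beta, Var(X) < E[X]·(1−E[X]).
Here μ(1−μ) = 0.30×0.70 = 0.2100, and 0.127 < 0.2100.

Yes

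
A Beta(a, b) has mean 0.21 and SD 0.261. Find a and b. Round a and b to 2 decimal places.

a = 0.30, b = 1.13

Variance = 0.261² = 0.068121. The moment-matching identity a+b = μ(1−μ)/Var − 1 gives
a+b = 0.1659/0.068121 − 1 = 1.4354, so a = μ·1.4354 = 0.30 and b = (1−μ)·1.4354 = 1.13.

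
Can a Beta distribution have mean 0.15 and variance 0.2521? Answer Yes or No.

No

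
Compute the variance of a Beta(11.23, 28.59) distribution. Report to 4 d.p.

Var = αβ/[(α+β)²(α+β+1)] = (11.23×28.59)/(39.82²×40.82) = 321.0657/64725.514568 = 0.0050.

0.0050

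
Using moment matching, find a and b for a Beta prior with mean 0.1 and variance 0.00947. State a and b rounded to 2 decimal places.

a = 0.85, b = 7.65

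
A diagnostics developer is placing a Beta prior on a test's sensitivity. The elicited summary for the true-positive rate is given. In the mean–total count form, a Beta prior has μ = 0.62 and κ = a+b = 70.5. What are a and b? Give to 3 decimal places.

Split κ in proportion μ : (1−μ): a = 0.62·70.5 = 43.710, b = 70.5 − 43.710 = 26.790.

a = 43.710, b = 26.790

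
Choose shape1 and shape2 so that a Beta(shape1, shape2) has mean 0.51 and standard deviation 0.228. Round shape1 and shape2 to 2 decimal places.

Variance = 0.228² = 0.051984. The moment-matching identity shape1+shape2 = μ(1−μ)/Var − 1 gives
shape1+shape2 = 0.2499/0.051984 − 1 = 3.8072, so shape1 = μ·3.8072 = 1.94 and shape2 = (1−μ)·3.8072 = 1.87.

shape1 = 1.94, shape2 = 1.87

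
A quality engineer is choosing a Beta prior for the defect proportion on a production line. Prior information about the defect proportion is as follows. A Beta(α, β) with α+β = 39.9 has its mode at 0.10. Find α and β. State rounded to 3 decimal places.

Mode = (α−1)/(κ−2) with κ = α+β, so α−1 = 0.10·37.9 = 3.790.
α = 4.790; β = κ − α = 35.110.

α = 4.790, β = 35.110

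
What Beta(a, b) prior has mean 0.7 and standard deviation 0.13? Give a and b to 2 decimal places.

First σ² = 0.0169. Setting a = μn, b = (1−μ)n with n = a+b,
μ(1−μ)/(n+1) = 0.0169 ⇒ n+1 = 0.21/0.0169 = 12.4260 ⇒ n = 11.4260.
Hence a = 0.7×11.4260 = 8.00, b = 0.3×11.4260 = 3.43.

a = 8.00, b = 3.43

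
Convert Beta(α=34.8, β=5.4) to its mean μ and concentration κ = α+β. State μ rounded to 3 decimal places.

μ = 0.866, κ = 40.2

κ = α+β = 34.8+5.4 = 40.2; μ = α/κ = 34.8/40.2 = 0.866.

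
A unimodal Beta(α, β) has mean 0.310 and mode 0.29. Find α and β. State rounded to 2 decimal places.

α = 6.51, β = 14.49

Let s = α+β. Mean gives α = μs = 0.310s; mode gives (α−1)/(s−2) = 0.29.
Substituting: 0.310s − 1 = 0.29(s−2) = 0.29s − 0.58, so 0.020s = 0.42 and s = 21.0000.
Then α = 0.310×21.0000 = 6.51 and β = s−α = 14.49.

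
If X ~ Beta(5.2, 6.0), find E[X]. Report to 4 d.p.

0.4643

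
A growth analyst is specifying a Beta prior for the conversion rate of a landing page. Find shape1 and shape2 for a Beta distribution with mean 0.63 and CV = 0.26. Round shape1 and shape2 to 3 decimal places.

Var = (CV·μ)² = (0.26×0.63)² = 0.026830.
shape1+shape2 = μ(1−μ)/Var − 1 = 0.2331/0.026830 − 1 = 7.6879.
Thus shape1 = 0.63·7.6879 = 4.843 and shape2 = 0.37·7.6879 = 2.845.

shape1 = 4.843, shape2 = 2.845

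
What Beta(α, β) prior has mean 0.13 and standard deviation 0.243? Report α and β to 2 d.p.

σ² = 0.243² = 0.059049.
With s = α+β, Var = μ(1−μ)/(s+1), so s+1 = (0.13×0.87)/0.059049 = 1.9154 and s = 0.9154.
α = μs = 0.12, β = (1−μ)s = 0.80.

α = 0.12, β = 0.80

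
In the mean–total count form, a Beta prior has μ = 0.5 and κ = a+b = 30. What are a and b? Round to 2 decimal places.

a = μκ = 0.5×30 = 15.00 and b = (1−μ)κ = 0.5×30 = 15.00.

a = 15.00, b = 15.00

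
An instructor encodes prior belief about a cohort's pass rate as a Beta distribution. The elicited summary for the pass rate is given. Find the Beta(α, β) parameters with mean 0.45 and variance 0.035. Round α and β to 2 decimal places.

α = 2.73, β = 3.34

By moment matching, α+β = μ(1−μ)/σ² − 1 = (0.45·0.55)/0.035 − 1 = 7.0714 − 1 = 6.0714.
Since α/(α+β) = μ, α = 0.45·6.0714 = 2.73 and β = 0.55·6.0714 = 3.34.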